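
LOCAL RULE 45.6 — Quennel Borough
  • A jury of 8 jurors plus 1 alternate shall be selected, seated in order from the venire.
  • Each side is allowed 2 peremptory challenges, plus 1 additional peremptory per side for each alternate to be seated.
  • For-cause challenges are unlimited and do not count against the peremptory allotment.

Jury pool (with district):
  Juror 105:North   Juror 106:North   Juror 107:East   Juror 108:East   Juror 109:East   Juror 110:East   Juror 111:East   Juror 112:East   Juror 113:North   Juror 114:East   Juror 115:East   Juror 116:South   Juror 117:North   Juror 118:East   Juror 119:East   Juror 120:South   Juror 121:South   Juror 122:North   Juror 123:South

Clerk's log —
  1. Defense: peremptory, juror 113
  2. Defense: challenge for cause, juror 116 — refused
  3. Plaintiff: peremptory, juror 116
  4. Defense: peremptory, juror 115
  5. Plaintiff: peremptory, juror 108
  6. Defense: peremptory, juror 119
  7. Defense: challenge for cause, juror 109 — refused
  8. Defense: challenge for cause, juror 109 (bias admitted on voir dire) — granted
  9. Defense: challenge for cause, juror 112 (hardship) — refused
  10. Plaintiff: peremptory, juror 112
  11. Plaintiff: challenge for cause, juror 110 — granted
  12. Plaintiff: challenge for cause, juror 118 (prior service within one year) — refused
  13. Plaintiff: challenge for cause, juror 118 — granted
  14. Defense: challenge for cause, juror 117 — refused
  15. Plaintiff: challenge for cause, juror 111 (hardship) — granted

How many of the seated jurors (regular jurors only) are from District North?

4

Removed: #108, #109, #110, #111, #112, #113, #115, #116, #118, #119.
Seated jurors 1–8: #105, #106, #107, #114, #117, #120, #121, #122 (alternates #123 not counted).
Of those, in District North: #105, #106, #117, #122 → 4.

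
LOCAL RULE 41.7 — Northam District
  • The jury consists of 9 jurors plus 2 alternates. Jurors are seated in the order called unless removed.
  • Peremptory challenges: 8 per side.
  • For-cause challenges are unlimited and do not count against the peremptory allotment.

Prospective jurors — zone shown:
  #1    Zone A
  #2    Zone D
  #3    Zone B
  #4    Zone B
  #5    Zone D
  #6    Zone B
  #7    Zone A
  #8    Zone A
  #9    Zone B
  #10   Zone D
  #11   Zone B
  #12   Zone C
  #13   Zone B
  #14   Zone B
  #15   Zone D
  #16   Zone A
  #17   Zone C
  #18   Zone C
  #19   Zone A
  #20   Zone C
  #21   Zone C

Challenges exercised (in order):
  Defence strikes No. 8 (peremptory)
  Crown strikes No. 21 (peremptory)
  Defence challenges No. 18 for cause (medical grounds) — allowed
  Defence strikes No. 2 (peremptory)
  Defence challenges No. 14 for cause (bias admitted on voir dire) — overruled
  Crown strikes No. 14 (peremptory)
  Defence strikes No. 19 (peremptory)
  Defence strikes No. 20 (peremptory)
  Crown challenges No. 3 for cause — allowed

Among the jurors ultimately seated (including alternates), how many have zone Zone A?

Removed: #2, #3, #8, #14, #18, #19, #20, #21.
Seated (11 incl. alternates): #1, #4, #5, #6, #7, #9, #10, #11, #12, #13, #15.
Of those, in Zone A: #1, #7 → 2.

2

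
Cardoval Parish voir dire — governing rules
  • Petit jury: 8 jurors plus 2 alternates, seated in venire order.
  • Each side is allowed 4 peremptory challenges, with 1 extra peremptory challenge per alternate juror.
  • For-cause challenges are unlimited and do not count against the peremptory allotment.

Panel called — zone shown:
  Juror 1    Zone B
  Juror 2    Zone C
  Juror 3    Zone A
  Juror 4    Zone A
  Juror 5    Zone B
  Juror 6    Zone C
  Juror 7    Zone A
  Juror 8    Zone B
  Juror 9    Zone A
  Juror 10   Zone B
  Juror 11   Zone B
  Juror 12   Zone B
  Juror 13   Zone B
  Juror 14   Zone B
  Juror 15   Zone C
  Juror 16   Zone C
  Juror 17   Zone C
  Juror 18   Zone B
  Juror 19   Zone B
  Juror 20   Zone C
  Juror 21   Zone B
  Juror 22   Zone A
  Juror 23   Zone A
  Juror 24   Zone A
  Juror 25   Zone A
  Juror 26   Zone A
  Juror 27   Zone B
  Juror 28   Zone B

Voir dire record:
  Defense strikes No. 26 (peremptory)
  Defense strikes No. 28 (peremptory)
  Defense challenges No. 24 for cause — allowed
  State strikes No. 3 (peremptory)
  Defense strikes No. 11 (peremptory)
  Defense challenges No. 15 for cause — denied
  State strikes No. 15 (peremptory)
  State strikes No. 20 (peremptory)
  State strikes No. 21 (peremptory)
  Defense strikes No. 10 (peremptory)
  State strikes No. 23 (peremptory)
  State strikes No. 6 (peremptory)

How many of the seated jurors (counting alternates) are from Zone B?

6

Removed: #3, #6, #10, #11, #15, #20, #21, #23, #24, #26, #28.
Seated (10 incl. alternates): #1, #2, #4, #5, #7, #8, #9, #12, #13, #14.
Of those, in Zone B: #1, #5, #8, #12, #13, #14 → 6.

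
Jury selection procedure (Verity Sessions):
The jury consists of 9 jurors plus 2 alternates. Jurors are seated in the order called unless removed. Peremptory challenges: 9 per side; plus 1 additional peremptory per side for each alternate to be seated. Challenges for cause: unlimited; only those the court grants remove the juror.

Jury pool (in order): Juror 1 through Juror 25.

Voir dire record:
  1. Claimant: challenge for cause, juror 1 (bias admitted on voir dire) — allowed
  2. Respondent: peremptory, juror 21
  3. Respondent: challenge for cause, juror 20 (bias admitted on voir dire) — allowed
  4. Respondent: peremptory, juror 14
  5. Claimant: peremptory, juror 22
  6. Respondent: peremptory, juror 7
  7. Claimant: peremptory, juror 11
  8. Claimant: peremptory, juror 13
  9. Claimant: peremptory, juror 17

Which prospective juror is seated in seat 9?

Removed: #1, #7, #11, #13, #14, #17, #20, #21, #22.
Seating in order: seats 1–9 → #2, #3, #4, #5, #6, #8, #9, #10, #12; alternates → #15, #16.
So seat 9 is #12.

12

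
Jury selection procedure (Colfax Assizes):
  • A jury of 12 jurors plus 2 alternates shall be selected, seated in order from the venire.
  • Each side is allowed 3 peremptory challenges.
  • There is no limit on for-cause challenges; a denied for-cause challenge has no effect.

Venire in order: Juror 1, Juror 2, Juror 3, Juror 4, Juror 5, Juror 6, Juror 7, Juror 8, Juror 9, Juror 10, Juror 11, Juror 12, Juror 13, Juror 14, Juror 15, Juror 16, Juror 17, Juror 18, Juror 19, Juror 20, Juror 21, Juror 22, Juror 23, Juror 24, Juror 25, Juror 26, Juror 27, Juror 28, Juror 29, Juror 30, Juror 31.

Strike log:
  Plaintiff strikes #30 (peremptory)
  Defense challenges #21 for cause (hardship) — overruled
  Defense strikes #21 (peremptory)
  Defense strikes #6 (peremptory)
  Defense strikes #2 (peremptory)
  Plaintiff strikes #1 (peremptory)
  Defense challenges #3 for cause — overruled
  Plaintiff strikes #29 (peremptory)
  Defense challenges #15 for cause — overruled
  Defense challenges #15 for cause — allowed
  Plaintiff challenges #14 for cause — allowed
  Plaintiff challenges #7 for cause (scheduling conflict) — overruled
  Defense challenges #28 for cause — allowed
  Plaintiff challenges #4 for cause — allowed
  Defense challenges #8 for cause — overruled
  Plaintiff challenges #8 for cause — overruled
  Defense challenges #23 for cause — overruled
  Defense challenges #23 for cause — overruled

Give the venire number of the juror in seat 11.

Removed: #1, #2, #4, #6, #14, #15, #21, #28, #29, #30. (#3, #7, #8, #23 stay — for-cause denied.)
Seating in order: seats 1–12 → #3, #5, #7, #8, #9, #10, #11, #12, #13, #16, #17, #18; alternates → #19, #20.
So seat 11 is #17.

17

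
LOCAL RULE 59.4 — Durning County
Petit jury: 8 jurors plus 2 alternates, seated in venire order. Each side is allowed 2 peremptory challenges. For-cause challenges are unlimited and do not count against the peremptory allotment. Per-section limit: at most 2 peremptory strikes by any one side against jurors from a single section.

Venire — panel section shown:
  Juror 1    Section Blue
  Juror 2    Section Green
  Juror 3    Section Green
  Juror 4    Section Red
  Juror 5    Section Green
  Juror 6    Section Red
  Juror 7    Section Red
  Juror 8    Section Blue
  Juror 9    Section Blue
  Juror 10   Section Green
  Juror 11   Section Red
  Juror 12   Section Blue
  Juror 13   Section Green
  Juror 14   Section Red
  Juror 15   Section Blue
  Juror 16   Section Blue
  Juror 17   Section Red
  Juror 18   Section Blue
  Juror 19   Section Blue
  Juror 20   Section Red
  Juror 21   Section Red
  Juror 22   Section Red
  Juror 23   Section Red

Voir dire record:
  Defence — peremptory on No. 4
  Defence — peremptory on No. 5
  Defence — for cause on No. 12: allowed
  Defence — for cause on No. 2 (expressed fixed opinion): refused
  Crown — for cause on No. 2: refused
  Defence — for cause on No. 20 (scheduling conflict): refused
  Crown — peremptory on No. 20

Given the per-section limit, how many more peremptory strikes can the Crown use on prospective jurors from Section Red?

Crown peremptories so far: #20 — 1 of 2 used, 1 left overall.
Against Section Red: #20 — 1 used; per-section cap 2 leaves 1.
Binding limit: min(1, 1) = 1.

1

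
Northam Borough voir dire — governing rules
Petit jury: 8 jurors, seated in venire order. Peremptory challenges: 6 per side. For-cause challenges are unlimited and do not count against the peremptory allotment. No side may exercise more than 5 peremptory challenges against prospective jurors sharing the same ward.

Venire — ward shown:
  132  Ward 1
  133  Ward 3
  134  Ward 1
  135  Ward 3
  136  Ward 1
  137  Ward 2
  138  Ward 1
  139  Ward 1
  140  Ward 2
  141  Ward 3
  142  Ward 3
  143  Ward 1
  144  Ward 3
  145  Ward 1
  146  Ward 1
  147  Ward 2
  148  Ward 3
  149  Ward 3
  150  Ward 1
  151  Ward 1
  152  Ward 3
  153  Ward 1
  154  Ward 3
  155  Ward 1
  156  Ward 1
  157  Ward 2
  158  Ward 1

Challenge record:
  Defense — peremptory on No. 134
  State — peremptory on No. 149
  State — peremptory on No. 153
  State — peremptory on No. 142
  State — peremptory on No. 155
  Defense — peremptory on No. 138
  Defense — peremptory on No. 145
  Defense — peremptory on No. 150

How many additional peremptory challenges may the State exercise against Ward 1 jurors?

State peremptories so far: #149, #153, #142, #155 — 4 of 6 used, 2 left overall.
Against Ward 1: #153, #155 — 2 used; per-ward cap 5 leaves 3.
Binding limit: min(2, 3) = 2.

2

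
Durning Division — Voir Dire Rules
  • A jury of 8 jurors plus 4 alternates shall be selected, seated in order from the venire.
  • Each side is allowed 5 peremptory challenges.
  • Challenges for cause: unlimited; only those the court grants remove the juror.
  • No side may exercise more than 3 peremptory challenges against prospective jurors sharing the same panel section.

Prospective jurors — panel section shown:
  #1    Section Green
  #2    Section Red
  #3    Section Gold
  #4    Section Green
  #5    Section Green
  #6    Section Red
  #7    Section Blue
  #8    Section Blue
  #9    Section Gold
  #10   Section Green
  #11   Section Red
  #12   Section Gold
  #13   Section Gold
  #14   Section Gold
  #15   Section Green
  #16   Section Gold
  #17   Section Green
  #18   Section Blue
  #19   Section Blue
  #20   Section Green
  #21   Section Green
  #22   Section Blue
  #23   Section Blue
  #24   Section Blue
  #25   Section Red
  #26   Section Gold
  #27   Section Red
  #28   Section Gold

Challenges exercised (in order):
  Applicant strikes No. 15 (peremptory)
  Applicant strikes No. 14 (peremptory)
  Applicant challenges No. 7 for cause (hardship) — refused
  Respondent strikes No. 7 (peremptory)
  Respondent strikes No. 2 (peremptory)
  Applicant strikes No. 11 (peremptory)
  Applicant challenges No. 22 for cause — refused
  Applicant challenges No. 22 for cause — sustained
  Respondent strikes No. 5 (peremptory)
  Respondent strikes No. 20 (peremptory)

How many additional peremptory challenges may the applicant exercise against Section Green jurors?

2

Applicant peremptories so far: #15, #14, #11 — 3 of 5 used, 2 left overall.
Against Section Green: #15 — 1 used; per-section cap 3 leaves 2.
Binding limit: min(2, 2) = 2.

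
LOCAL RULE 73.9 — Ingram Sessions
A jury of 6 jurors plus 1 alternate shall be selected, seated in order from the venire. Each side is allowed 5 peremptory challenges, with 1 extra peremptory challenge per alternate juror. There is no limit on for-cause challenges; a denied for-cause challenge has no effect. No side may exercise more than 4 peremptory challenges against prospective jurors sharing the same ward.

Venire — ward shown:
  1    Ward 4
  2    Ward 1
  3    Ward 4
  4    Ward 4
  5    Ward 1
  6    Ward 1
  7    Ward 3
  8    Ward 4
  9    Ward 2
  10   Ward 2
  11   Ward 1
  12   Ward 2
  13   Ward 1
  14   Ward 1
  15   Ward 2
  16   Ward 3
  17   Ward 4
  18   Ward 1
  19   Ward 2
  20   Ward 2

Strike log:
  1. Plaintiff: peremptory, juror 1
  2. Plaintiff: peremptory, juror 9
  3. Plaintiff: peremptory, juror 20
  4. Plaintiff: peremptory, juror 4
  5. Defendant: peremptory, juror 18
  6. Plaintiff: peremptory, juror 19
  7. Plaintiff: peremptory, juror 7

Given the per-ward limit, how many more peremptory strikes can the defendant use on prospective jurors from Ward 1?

Defendant peremptories so far: #18 — 1 of 6 used, 5 left overall.
Against Ward 1: #18 — 1 used; per-ward cap 4 leaves 3.
Binding limit: min(5, 3) = 3.

3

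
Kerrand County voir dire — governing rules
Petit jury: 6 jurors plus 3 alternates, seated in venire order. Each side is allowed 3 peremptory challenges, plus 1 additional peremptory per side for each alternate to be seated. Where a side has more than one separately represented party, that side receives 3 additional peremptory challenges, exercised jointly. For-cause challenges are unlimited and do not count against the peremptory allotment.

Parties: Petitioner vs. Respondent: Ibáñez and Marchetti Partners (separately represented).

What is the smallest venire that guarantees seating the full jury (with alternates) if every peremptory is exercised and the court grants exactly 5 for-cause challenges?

29

Seats to fill: 6 + 3 alternates = 9.
Peremptories — Petitioner: 3 + 1×3 = 6; Respondent: 3 + 1×3 + 3 = 9; total 15.
For-cause removals: 5.
Minimum venire: 9 + 15 + 5 = 29.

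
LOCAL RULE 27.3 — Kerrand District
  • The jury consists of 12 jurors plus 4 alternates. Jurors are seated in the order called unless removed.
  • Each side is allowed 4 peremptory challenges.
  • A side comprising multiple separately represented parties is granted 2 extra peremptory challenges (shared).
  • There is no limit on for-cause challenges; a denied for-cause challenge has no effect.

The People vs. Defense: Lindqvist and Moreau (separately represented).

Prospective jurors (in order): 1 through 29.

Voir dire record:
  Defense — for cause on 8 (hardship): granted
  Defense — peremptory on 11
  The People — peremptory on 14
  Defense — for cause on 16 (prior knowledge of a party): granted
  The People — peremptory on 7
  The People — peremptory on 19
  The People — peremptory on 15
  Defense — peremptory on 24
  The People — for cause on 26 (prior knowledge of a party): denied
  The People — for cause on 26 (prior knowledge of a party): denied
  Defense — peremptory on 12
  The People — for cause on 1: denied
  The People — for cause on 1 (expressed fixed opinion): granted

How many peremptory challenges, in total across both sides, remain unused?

The People allotment: 4. Defense allotment: 4 base + 2 multi-party = 6.
The People peremptories used: #14, #7, #19, #15 — 4 (for-cause on #26, #26, #1, #1 don't count).
Defense peremptories used: #11, #24, #12 — 3 (for-cause on #8, #16 don't count).
Remaining: (4 − 4) + (6 − 3) = 3.

3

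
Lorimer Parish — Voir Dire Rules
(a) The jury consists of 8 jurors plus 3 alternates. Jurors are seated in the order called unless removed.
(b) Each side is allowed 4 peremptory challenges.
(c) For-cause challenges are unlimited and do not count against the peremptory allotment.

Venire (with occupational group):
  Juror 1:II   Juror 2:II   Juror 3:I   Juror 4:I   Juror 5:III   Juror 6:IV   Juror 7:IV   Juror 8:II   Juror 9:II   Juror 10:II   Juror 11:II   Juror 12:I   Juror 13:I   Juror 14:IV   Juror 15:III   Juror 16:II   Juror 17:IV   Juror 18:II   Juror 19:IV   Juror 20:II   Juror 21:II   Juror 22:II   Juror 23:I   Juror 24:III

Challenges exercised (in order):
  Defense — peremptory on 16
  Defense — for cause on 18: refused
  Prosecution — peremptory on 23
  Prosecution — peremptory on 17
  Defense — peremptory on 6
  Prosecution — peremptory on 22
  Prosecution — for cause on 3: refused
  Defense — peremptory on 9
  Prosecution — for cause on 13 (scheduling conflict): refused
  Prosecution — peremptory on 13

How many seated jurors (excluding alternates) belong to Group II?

Removed: #6, #9, #13, #16, #17, #22, #23.
Seated jurors 1–8: #1, #2, #3, #4, #5, #7, #8, #10 (alternates #11, #12, #14 not counted).
Of those, in Group II: #1, #2, #8, #10 → 4.

4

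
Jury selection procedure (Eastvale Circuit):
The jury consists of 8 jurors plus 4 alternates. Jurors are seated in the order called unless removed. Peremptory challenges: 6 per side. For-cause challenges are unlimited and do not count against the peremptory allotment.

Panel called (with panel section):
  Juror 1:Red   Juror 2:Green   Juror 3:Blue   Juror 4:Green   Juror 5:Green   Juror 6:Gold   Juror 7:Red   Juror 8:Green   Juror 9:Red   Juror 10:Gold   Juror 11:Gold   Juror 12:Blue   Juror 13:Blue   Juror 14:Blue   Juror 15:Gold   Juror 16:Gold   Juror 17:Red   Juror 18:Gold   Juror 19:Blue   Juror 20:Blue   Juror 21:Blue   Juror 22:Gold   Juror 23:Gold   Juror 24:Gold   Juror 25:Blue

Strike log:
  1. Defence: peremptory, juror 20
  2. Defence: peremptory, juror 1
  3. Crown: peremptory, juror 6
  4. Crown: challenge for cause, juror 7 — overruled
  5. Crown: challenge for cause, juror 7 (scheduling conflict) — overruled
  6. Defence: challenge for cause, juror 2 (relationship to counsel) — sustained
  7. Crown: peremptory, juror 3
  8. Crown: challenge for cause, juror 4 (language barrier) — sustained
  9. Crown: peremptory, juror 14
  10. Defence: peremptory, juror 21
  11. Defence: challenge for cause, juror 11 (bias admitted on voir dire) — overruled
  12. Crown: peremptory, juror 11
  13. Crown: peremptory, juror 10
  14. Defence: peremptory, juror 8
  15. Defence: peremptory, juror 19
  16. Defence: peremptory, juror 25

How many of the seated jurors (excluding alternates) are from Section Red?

3

Removed: #1, #2, #3, #4, #6, #8, #10, #11, #14, #19, #20, #21, #25.
Seated jurors 1–8: #5, #7, #9, #12, #13, #15, #16, #17 (alternates #18, #22, #23, #24 not counted).
Of those, in Section Red: #7, #9, #17 → 3.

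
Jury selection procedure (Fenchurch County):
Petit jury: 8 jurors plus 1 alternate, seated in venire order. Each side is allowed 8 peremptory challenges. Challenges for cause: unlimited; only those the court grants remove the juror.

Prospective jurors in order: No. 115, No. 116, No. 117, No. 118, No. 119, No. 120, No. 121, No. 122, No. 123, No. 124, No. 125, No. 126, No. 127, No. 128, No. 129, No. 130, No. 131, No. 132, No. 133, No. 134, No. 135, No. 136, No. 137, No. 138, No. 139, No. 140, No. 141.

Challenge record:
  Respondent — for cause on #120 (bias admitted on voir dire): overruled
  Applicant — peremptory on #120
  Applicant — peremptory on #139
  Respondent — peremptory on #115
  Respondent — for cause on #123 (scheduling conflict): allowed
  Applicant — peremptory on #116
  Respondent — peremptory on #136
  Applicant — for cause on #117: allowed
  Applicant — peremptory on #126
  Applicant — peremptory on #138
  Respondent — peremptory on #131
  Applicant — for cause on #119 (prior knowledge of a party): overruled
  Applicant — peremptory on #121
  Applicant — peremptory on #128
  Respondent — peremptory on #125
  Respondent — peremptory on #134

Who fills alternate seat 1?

133

Removed: #115, #116, #117, #120, #121, #123, #125, #126, #128, #131, #134, #136, #138, #139. (#119 stays — for-cause denied.)
Seating in order: seats 1–8 → #118, #119, #122, #124, #127, #129, #130, #132; alternates → #133.
So alternate 1 is #133.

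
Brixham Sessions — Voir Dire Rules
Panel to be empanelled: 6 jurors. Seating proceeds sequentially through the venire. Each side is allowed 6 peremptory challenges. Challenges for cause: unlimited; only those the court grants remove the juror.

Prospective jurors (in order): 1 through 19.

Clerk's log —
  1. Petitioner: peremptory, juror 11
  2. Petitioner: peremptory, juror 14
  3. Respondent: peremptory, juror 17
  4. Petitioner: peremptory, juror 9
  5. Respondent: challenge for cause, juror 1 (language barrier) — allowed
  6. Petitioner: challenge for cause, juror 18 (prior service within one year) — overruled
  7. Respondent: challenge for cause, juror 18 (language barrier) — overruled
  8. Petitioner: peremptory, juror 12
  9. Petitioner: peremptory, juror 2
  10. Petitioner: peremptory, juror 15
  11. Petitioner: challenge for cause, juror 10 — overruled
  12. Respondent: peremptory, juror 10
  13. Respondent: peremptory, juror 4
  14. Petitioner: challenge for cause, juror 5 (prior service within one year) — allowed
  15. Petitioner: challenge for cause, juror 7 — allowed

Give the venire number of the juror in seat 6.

18

Removed: #1, #2, #4, #5, #7, #9, #10, #11, #12, #14, #15, #17. (#18 stays — for-cause denied.)
Seating in order: seats 1–6 → #3, #6, #8, #13, #16, #18.
So seat 6 is #18.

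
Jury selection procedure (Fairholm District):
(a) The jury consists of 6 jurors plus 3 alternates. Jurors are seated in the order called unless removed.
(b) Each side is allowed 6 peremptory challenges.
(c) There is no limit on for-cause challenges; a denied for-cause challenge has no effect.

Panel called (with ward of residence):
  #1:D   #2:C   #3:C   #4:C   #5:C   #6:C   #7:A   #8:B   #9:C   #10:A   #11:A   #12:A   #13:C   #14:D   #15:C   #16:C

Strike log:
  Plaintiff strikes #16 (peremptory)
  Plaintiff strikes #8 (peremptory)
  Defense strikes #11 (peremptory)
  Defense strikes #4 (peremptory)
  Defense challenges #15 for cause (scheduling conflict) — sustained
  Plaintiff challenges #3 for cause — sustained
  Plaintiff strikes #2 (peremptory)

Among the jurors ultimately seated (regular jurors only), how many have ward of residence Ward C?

3

Removed: #2, #3, #4, #8, #11, #15, #16.
Seated jurors 1–6: #1, #5, #6, #7, #9, #10 (alternates #12, #13, #14 not counted).
Of those, in Ward C: #5, #6, #9 → 3.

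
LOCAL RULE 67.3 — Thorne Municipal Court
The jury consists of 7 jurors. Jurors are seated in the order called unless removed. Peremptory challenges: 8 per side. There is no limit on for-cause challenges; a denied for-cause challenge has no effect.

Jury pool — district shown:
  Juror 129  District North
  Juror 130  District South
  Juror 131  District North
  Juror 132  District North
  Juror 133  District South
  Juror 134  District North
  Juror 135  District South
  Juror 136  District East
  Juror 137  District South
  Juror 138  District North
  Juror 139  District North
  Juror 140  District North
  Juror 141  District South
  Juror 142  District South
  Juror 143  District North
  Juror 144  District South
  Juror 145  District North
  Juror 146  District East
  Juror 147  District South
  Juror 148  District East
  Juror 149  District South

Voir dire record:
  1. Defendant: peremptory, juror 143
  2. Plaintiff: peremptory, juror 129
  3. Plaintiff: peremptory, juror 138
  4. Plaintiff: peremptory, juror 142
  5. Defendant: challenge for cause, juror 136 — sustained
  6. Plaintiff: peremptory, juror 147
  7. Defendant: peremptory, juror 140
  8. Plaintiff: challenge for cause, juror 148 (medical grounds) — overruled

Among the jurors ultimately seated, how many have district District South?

Removed: #129, #136, #138, #140, #142, #143, #147.
Seated jurors 1–7: #130, #131, #132, #133, #134, #135, #137.
Of those, in District South: #130, #133, #135, #137 → 4.

4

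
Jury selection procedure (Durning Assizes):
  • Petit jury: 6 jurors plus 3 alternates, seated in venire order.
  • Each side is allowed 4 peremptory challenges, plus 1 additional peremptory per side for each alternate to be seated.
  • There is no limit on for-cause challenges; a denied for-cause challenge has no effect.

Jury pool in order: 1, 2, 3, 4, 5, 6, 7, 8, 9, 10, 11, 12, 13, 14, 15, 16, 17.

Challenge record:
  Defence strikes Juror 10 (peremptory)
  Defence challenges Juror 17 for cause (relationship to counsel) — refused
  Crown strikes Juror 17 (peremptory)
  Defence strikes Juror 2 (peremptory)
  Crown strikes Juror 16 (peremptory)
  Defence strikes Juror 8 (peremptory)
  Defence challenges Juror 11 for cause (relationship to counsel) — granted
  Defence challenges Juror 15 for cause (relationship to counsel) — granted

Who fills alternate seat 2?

Removed: #2, #8, #10, #11, #15, #16, #17.
Seating in order: seats 1–6 → #1, #3, #4, #5, #6, #7; alternates → #9, #12, #13.
So alternate 2 is #12.

12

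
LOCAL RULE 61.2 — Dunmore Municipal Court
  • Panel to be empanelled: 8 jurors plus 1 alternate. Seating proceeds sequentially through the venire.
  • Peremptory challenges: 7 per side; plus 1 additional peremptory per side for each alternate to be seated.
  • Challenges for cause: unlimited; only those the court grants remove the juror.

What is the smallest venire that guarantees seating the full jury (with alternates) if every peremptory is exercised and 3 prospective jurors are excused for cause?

28

Seats to fill: 8 + 1 alternates = 9.
Peremptories: 7 + 1×1 = 8 per side × 2 sides = 16.
For-cause removals: 3.
Minimum venire: 9 + 16 + 3 = 28.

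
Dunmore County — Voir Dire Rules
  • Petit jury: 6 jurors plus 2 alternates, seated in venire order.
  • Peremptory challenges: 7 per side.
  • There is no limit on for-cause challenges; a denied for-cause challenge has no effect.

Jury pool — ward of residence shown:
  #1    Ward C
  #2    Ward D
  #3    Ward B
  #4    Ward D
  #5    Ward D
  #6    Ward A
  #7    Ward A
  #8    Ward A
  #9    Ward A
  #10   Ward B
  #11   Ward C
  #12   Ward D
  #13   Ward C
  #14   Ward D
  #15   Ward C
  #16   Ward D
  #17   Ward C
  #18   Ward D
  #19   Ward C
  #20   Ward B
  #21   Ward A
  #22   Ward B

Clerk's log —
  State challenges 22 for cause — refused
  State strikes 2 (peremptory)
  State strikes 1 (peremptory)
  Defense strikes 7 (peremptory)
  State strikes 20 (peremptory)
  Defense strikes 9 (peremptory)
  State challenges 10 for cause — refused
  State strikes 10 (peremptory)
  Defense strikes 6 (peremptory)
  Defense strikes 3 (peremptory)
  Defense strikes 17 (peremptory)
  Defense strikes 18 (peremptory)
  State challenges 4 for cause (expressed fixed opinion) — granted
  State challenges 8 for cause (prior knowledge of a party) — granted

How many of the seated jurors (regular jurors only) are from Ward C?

Removed: #1, #2, #3, #4, #6, #7, #8, #9, #10, #17, #18, #20.
Seated jurors 1–6: #5, #11, #12, #13, #14, #15 (alternates #16, #19 not counted).
Of those, in Ward C: #11, #13, #15 → 3.

3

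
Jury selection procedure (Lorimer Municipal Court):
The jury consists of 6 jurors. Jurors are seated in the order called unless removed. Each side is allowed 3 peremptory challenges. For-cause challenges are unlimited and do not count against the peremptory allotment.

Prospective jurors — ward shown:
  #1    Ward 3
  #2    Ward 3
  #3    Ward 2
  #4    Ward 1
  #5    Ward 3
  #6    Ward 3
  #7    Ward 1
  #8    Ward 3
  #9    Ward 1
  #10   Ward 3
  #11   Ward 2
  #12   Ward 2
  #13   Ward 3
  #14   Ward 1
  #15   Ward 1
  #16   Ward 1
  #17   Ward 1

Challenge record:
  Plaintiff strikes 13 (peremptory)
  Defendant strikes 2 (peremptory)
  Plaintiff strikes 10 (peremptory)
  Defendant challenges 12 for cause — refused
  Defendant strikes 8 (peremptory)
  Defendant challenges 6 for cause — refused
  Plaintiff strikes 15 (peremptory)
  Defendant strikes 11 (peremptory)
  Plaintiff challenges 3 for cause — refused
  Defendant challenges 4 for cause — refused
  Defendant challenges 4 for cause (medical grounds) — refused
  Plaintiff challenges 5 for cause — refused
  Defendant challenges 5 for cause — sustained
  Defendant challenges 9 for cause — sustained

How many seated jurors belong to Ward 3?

Removed: #2, #5, #8, #9, #10, #11, #13, #15.
Seated jurors 1–6: #1, #3, #4, #6, #7, #12.
Of those, in Ward 3: #1, #6 → 2.

2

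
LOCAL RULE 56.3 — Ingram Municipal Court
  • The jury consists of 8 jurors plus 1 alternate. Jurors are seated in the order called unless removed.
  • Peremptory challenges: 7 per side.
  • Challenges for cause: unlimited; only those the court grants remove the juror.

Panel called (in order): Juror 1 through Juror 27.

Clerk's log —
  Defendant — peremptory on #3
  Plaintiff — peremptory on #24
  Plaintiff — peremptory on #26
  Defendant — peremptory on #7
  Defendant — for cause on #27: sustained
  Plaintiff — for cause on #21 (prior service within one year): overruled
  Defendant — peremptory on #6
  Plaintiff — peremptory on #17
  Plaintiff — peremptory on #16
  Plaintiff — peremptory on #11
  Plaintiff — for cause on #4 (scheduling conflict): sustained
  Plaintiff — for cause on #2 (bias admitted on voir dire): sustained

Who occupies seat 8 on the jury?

14

Removed: #2, #3, #4, #6, #7, #11, #16, #17, #24, #26, #27. (#21 stays — for-cause denied.)
Filling seats in venire order through position 8: #1, #5, #8, #9, #10, #12, #13, #14.
So seat 8 is #14.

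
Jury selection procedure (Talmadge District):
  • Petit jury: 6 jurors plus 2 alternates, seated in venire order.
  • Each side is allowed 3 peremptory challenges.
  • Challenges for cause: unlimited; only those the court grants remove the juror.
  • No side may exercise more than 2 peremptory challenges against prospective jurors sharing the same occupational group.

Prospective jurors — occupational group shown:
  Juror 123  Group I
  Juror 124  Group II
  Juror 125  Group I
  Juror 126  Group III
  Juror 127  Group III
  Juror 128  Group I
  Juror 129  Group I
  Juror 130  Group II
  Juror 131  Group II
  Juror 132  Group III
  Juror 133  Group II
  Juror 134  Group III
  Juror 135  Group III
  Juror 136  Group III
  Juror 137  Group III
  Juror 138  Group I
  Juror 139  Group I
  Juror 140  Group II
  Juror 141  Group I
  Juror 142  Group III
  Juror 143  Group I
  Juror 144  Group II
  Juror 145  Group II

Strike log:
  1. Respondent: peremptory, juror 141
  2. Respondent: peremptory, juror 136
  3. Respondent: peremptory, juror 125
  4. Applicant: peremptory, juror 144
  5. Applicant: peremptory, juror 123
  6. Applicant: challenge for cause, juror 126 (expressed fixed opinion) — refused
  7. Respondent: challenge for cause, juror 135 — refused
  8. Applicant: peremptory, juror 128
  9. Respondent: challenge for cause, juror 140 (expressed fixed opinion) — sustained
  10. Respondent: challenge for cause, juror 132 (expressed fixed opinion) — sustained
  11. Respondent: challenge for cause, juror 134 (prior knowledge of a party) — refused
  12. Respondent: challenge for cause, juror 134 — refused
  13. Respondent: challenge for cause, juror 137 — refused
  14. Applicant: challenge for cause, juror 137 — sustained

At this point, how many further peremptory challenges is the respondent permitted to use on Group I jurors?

Respondent peremptories so far: #141, #136, #125 — 3 of 3 used, 0 left overall.
Against Group I: #141, #125 — 2 used; per-group cap 2 leaves 0.
Binding limit: min(0, 0) = 0.

0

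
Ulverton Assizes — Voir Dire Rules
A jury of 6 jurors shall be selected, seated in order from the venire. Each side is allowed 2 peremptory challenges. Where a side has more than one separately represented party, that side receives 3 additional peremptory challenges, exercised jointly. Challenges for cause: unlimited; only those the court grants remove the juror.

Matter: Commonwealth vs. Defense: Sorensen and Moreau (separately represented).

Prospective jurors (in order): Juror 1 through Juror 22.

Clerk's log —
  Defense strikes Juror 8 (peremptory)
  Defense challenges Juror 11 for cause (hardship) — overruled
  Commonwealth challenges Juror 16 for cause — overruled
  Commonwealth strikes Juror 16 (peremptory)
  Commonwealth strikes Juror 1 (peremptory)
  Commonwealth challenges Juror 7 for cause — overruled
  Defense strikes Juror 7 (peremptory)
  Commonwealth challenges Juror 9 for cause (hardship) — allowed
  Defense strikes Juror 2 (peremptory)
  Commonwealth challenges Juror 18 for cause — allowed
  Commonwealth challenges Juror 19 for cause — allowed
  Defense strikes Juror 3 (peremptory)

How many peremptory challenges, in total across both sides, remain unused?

1

Commonwealth allotment: 2. Defense allotment: 2 base + 3 multi-party = 5.
Commonwealth peremptories used: #16, #1 — 2 (for-cause on #16, #7, #9, #18, #19 don't count).
Defense peremptories used: #8, #7, #2, #3 — 4 (the for-cause on #11 doesn't count).
Remaining: (2 − 2) + (5 − 4) = 1.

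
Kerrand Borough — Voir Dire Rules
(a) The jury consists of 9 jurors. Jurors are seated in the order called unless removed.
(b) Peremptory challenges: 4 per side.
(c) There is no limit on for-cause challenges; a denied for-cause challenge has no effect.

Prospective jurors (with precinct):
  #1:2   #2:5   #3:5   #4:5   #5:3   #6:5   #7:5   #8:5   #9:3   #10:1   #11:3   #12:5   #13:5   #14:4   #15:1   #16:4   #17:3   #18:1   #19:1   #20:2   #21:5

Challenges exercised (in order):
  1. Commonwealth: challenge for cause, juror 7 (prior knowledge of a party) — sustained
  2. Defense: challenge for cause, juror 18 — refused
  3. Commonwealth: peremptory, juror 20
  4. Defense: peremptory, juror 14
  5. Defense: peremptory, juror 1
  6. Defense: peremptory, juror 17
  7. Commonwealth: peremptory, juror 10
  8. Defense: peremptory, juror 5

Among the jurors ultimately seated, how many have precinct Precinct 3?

Removed: #1, #5, #7, #10, #14, #17, #20.
Seated jurors 1–9: #2, #3, #4, #6, #8, #9, #11, #12, #13.
Of those, in Precinct 3: #9, #11 → 2.

2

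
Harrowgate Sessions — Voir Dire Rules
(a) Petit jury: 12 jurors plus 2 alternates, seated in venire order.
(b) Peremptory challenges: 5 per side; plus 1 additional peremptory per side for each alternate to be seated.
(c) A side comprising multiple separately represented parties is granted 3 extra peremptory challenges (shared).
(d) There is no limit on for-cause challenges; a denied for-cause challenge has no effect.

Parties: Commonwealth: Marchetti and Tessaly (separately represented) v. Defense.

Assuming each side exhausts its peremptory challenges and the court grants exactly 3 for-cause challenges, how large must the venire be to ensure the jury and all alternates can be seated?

Seats to fill: 12 + 2 alternates = 14.
Peremptories — Commonwealth: 5 + 1×2 + 3 = 10; Defense: 5 + 1×2 = 7; total 17.
For-cause removals: 3.
Minimum venire: 14 + 17 + 3 = 34.

34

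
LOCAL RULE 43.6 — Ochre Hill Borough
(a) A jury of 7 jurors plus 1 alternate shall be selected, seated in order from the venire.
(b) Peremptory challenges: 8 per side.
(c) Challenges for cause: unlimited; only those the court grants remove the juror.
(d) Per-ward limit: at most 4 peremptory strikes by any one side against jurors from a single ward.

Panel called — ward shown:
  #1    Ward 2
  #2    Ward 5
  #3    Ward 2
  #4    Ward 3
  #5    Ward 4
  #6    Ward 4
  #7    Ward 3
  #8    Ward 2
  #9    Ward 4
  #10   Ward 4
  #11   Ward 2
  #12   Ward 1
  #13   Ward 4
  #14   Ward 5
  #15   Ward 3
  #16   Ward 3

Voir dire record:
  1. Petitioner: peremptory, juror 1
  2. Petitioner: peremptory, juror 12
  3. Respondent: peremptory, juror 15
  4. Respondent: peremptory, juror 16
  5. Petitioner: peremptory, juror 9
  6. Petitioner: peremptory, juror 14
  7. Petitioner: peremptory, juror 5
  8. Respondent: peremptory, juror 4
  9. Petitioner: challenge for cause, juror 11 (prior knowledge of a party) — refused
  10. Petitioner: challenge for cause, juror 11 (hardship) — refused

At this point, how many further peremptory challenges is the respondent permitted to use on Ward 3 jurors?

1

Respondent peremptories so far: #15, #16, #4 — 3 of 8 used, 5 left overall.
Against Ward 3: #15, #16, #4 — 3 used; per-ward cap 4 leaves 1.
Binding limit: min(5, 1) = 1.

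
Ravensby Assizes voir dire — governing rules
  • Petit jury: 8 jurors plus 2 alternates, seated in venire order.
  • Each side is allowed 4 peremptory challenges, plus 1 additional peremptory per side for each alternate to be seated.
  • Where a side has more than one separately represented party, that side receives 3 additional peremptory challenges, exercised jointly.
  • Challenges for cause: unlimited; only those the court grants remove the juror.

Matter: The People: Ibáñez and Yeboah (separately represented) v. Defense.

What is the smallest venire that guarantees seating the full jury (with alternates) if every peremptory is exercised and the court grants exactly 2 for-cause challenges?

Seats to fill: 8 + 2 alternates = 10.
Peremptories — The People: 4 + 1×2 + 3 = 9; Defense: 4 + 1×2 = 6; total 15.
For-cause removals: 2.
Minimum venire: 10 + 15 + 2 = 27.

27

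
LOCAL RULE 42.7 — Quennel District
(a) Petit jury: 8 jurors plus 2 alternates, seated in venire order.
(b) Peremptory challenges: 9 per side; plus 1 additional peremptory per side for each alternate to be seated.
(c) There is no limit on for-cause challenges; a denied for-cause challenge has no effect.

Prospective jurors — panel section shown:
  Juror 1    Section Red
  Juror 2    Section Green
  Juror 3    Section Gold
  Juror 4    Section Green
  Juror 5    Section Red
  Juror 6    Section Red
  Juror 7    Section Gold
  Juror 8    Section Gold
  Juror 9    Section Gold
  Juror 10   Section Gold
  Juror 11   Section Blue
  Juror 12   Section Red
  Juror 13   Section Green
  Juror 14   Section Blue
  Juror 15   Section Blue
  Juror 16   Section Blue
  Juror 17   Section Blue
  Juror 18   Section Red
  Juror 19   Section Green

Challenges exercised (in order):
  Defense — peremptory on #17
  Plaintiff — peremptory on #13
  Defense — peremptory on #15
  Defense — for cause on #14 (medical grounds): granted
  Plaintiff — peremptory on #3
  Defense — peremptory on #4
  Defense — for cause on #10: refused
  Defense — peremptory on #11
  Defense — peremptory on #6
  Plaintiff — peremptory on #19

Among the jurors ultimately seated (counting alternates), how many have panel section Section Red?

4

Removed: #3, #4, #6, #11, #13, #14, #15, #17, #19.
Seated (10 incl. alternates): #1, #2, #5, #7, #8, #9, #10, #12, #16, #18.
Of those, in Section Red: #1, #5, #12, #18 → 4.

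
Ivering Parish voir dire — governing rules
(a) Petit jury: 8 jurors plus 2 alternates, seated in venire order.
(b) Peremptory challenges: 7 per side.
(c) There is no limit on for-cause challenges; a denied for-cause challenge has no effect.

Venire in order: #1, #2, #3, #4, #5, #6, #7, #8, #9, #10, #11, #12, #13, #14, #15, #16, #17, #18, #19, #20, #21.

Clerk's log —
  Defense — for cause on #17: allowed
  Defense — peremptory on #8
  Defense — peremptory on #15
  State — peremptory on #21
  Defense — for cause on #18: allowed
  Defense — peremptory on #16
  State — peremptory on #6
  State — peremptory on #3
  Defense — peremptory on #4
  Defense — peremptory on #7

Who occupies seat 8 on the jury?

13

Removed: #3, #4, #6, #7, #8, #15, #16, #17, #18, #21.
Seating in order: seats 1–8 → #1, #2, #5, #9, #10, #11, #12, #13; alternates → #14, #19.
So seat 8 is #13.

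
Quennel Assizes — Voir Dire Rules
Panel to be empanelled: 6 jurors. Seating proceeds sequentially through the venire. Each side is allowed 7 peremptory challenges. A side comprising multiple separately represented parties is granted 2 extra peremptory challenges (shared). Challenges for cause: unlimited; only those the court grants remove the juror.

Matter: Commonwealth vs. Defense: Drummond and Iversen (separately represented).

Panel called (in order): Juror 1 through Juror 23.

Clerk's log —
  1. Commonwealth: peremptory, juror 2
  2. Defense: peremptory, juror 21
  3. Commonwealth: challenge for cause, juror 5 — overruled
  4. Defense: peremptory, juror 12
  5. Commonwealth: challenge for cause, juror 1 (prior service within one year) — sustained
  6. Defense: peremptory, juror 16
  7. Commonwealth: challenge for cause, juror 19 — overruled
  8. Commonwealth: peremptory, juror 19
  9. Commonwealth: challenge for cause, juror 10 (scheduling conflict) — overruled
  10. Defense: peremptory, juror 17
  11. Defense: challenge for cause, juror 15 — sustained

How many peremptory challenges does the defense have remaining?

5

Defense allotment: 7 base + 2 multi-party = 9.
Defense peremptories used: #21, #12, #16, #17 — 4 (the for-cause on #15 doesn't count).
Remaining: 9 − 4 = 5.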